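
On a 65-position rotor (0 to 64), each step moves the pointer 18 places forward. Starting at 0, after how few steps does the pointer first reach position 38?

18⁻¹ ≡ 47 (mod 65) because 18·47 = 846 = 13·65 + 1.
Multiplying both sides by 47: x ≡ 47·38 = 1786 ≡ 31 (mod 65).

31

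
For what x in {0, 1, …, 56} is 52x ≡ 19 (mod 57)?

52⁻¹ ≡ 34 (mod 57) because 52·34 = 1768 = 31·57 + 1.
So x ≡ 34·19 = 646 ≡ 19 (mod 57).
Check: 52·19 = 988 = 17·57 + 19.

19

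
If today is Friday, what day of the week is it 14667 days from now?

Sunday

Dividing 14667 by 7 gives quotient 2095 and remainder 2.
Friday + 2 days → Sunday.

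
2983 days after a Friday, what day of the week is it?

Saturday

Dividing 2983 by 7 gives quotient 426 and remainder 1.
Friday + 1 day → Saturday.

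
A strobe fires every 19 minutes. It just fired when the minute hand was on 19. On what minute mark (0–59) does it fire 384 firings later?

384·19 = 7296.
Dividing 7296 by 60 gives quotient 121 and remainder 36.
(19 + 36) mod 60 = 55.

55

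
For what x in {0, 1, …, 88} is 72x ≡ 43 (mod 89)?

The inverse of 72 mod 89 is 68 (since 72·68 = 4896 ≡ 1).
So x ≡ 68·43 = 2924 ≡ 76 (mod 89).
Check: 72·76 = 5472 = 61·89 + 43.

76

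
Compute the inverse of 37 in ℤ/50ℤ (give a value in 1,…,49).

50 = 1·37 + 13
37 = 2·13 + 11
13 = 1·11 + 2
11 = 5·2 + 1
2 = 2·1 + 0
Back-substituting gives 37·23 ≡ 1 (mod 50).

23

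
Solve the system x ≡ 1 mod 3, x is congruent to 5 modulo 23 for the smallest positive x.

28

Since 23·2 ≡ 1 (mod 3), take x = 5 + 23·((1−5)·2 mod 3) = 5 + 23·1 = 28.
Check: 28 mod 3 = 1, 28 mod 23 = 5.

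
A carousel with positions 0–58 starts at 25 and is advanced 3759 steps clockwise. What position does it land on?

3759 = 63·59 + 42, so 3759 mod 59 = 42.
(25 + 42) mod 59 = 8.

8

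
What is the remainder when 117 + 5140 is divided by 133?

5140 − 38·133 = 86, so 5140 ≡ 86 (mod 133).
(117 + 86) mod 133 = 70.

70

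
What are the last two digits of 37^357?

Successive squares of 37 mod 100: 37^1≡37, 37^2≡69, 37^4≡61, 37^8≡21, 37^16≡41, 37^32≡81, 37^64≡61, 37^128≡21, 37^256≡41.
357 = 1 + 4 + 32 + 64 + 256, so 37^357 ≡ 37·61·81·61·41 ≡ 17 (mod 100).

17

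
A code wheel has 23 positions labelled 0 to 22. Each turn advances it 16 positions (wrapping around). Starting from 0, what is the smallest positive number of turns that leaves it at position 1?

16·13 = 208 = 9·23 + 1, so 16⁻¹ ≡ 13 (mod 23).

13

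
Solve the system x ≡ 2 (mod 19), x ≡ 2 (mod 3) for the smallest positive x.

2

x ≡ 2 (mod 3) gives x ∈ {2}.
The first of these with x mod 19 = 2 is 2.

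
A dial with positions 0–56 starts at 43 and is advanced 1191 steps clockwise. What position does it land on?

1191 = 20·57 + 51, so 1191 mod 57 = 51.
(43 + 51) mod 57 = 37.

37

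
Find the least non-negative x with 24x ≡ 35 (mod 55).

45

24⁻¹ ≡ 39 (mod 55) because 24·39 = 936 = 17·55 + 1.
Multiplying both sides by 39: x ≡ 39·35 = 1365 ≡ 45 (mod 55).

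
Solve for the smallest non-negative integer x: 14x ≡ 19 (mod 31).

8

The inverse of 14 mod 31 is 20 (since 14·20 = 280 ≡ 1).
So x ≡ 20·19 = 380 ≡ 8 (mod 31).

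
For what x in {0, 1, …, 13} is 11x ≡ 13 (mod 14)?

5

The inverse of 11 mod 14 is 9 (since 11·9 = 99 ≡ 1).
Multiplying both sides by 9: x ≡ 9·13 = 117 ≡ 5 (mod 14).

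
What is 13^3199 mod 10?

7

Last digits of 3^n: 3, 9, 7, 1 (period 4).
3199 leaves remainder 3 on division by 4, so 13^3199 ends in 7.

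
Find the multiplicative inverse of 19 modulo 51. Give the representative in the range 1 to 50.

43

51 = 2·19 + 13
19 = 1·13 + 6
13 = 2·6 + 1
6 = 6·1 + 0
Back-substituting gives 19·43 ≡ 1 (mod 51).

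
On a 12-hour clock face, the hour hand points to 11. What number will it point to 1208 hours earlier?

1208 = 100·12 + 8, so 1208 mod 12 = 8.
11 − 8 → 3 on a 12-hour dial.

3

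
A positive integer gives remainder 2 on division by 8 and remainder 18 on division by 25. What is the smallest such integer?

18

x ≡ 2 (mod 8) gives x ∈ {2, 10, 18}.
The first of these with x mod 25 = 18 is 18.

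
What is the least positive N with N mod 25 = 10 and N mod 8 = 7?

135

x ≡ 7 (mod 8) gives x ∈ {7, 15, 23, 31, 39, 47, 55, 63, …}.
The first of these with x mod 25 = 10 is 135.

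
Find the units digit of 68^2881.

8

The units digit of 68^n cycles with period 4: 8, 4, 2, 6, …
2881 mod 4 = 1, so the last digit matches 8^1 = 8.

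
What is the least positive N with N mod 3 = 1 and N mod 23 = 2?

Since 23·2 ≡ 1 (mod 3), take x = 2 + 23·((1−2)·2 mod 3) = 2 + 23·1 = 25.
Check: 25 mod 3 = 1, 25 mod 23 = 2.

25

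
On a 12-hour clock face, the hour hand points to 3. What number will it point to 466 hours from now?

466 = 38·12 + 10, so 466 mod 12 = 10.
3 + 10 → 1 on a 12-hour dial.

1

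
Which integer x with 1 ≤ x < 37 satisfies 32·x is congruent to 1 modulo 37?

37 = 1·32 + 5
32 = 6·5 + 2
5 = 2·2 + 1
2 = 2·1 + 0
Back-substituting gives 32·22 ≡ 1 (mod 37).

22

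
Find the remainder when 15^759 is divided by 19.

12

Successive squares of 15 mod 19: 15^1≡15, 15^2≡16, 15^4≡9, 15^8≡5, 15^16≡6, 15^32≡17, 15^64≡4, 15^128≡16, 15^256≡9, 15^512≡5.
Since 759 = 1 + 2 + 4 + 16 + 32 + 64 + 128 + 512 in binary, 15^759 ≡ 15·16·9·6·17·4·16·5 ≡ 12 (mod 19).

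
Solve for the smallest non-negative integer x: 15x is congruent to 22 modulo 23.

15⁻¹ ≡ 20 (mod 23) because 15·20 = 300 = 13·23 + 1.
Multiplying both sides by 20: x ≡ 20·22 = 440 ≡ 3 (mod 23).

3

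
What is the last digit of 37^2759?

3

Powers of 7 mod 10 repeat with period 4: 7, 9, 3, 1.
2759 mod 4 = 3, so the last digit matches 7^3 = 3.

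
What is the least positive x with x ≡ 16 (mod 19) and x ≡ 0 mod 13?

130

x ≡ 0 (mod 13) gives x ∈ {0, 13, 26, 39, 52, 65, 78, 91, …}.
The first of these with x mod 19 = 16 is 130.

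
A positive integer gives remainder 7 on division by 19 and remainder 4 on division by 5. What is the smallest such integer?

64

x ≡ 4 (mod 5) gives x ∈ {4, 9, 14, 19, 24, 29, 34, 39, …}.
The first of these with x mod 19 = 7 is 64.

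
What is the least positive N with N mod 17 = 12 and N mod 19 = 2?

97

x ≡ 12 (mod 17) gives x ∈ {12, 29, 46, 63, 80, 97}.
The first of these with x mod 19 = 2 is 97.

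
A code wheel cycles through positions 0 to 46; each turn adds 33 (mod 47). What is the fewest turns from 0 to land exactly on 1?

33·10 = 330 = 7·47 + 1, so 33⁻¹ ≡ 10 (mod 47).

10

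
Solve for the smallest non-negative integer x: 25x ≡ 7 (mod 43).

The inverse of 25 mod 43 is 31 (since 25·31 = 775 ≡ 1).
So x ≡ 31·7 = 217 ≡ 2 (mod 43).

2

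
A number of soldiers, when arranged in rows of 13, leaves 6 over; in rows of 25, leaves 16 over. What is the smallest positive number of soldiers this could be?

Since 25·12 ≡ 1 (mod 13), take x = 16 + 25·((6−16)·12 mod 13) = 16 + 25·10 = 266.
Check: 266 mod 13 = 6, 266 mod 25 = 16.

266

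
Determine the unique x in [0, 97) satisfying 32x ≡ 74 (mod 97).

69

32⁻¹ ≡ 94 (mod 97) because 32·94 = 3008 = 31·97 + 1.
So x ≡ 94·74 = 6956 ≡ 69 (mod 97).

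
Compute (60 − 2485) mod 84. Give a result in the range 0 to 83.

Dividing 2485 by 84 gives quotient 29 and remainder 49.
(60 − 49) mod 84 = 11.

11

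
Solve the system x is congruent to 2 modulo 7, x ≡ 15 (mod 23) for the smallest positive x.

x ≡ 2 (mod 7) gives x ∈ {2, 9, 16, 23, 30, 37, 44, 51, …}.
The first of these with x mod 23 = 15 is 107.

107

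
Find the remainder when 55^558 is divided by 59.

Successive squares of 55 mod 59: 55^1≡55, 55^2≡16, 55^4≡20, 55^8≡46, 55^16≡51, 55^32≡5, 55^64≡25, 55^128≡35, 55^256≡45, 55^512≡19.
Since 558 = 2 + 4 + 8 + 32 + 512 in binary, 55^558 ≡ 16·20·46·5·19 ≡ 41 (mod 59).

41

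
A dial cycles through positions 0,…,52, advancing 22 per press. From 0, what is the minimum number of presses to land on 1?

The inverse of 22 mod 53 is 41 (since 22·41 = 902 ≡ 1).
Multiplying both sides by 41: x ≡ 41·1 = 41 ≡ 41 (mod 53).

41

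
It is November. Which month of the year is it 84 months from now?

84 − 7·12 = 0, so 84 ≡ 0 (mod 12).
November + 0 months → November.

November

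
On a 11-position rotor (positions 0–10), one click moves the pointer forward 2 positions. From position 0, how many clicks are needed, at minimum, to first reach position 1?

11 = 5·2 + 1
2 = 2·1 + 0
Back-substituting gives 2·6 ≡ 1 (mod 11).

6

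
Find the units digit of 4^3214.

6

Last digits of 4^n: 4, 6 (period 2).
3214 mod 2 = 0, so the last digit matches 4^2 = 6.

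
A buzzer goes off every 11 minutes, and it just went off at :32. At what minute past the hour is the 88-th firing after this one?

40

88·11 = 968.
Dividing 968 by 60 gives quotient 16 and remainder 8.
(32 + 8) mod 60 = 40.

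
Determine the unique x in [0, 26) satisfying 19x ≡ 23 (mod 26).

The inverse of 19 mod 26 is 11 (since 19·11 = 209 ≡ 1).
Multiplying both sides by 11: x ≡ 11·23 = 253 ≡ 19 (mod 26).

19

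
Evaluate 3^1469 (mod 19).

10

By repeated squaring mod 19: 3^1≡3, 3^2≡9, 3^4≡5, 3^8≡6, 3^16≡17, 3^32≡4, 3^64≡16, 3^128≡9, 3^256≡5, 3^512≡6, 3^1024≡17.
Since 1469 = 1 + 4 + 8 + 16 + 32 + 128 + 256 + 1024 in binary, 3^1469 ≡ 3·5·6·17·4·9·5·17 ≡ 10 (mod 19).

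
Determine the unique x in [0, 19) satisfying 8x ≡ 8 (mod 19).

1

The inverse of 8 mod 19 is 12 (since 8·12 = 96 ≡ 1).
So x ≡ 12·8 = 96 ≡ 1 (mod 19).
Check: 8·1 = 8 = 0·19 + 8.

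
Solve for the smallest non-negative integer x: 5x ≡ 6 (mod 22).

The inverse of 5 mod 22 is 9 (since 5·9 = 45 ≡ 1).
Multiplying both sides by 9: x ≡ 9·6 = 54 ≡ 10 (mod 22).
Check: 5·10 = 50 = 2·22 + 6.

10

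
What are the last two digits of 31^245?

Successive squares of 31 mod 100: 31^1≡31, 31^2≡61, 31^4≡21, 31^8≡41, 31^16≡81, 31^32≡61, 31^64≡21, 31^128≡41.
245 = 1 + 4 + 16 + 32 + 64 + 128, so 31^245 ≡ 31·21·81·61·21·41 ≡ 51 (mod 100).

51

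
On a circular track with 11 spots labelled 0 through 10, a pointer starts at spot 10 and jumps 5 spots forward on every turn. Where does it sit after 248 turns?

248·5 = 1240.
Dividing 1240 by 11 gives quotient 112 and remainder 8.
(10 + 8) mod 11 = 7.

7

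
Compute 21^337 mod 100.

By repeated squaring mod 100: 21^1≡21, 21^2≡41, 21^4≡81, 21^8≡61, 21^16≡21, 21^32≡41, 21^64≡81, 21^128≡61, 21^256≡21.
337 = 1 + 16 + 64 + 256, so 21^337 ≡ 21·21·81·21 ≡ 41 (mod 100).

41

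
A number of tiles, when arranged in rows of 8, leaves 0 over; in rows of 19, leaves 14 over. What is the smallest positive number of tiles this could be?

128

x ≡ 0 (mod 8) gives x ∈ {0, 8, 16, 24, 32, 40, 48, 56, …}.
The first of these with x mod 19 = 14 is 128.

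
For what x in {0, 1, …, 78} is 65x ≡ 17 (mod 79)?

27

The inverse of 65 mod 79 is 62 (since 65·62 = 4030 ≡ 1).
So x ≡ 62·17 = 1054 ≡ 27 (mod 79).
Check: 65·27 = 1755 = 22·79 + 17.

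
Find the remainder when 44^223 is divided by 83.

By repeated squaring mod 83: 44^1≡44, 44^2≡27, 44^4≡65, 44^8≡75, 44^16≡64, 44^32≡29, 44^64≡11, 44^128≡38.
223 = 1 + 2 + 4 + 8 + 16 + 64 + 128, so 44^223 ≡ 44·27·65·75·64·11·38 ≡ 68 (mod 83).

68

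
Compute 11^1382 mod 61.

Square-and-reduce mod 61: 11^1≡11, 11^2≡60, 11^4≡1, 11^8≡1, 11^16≡1, 11^32≡1, 11^64≡1, 11^128≡1, 11^256≡1, 11^512≡1, 11^1024≡1.
1382 = 2 + 4 + 32 + 64 + 256 + 1024, so 11^1382 ≡ 60·1·1·1·1·1 ≡ 60 (mod 61).

60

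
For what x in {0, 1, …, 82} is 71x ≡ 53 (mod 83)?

44

71⁻¹ ≡ 76 (mod 83) because 71·76 = 5396 = 65·83 + 1.
Multiplying both sides by 76: x ≡ 76·53 = 4028 ≡ 44 (mod 83).
Check: 71·44 = 3124 = 37·83 + 53.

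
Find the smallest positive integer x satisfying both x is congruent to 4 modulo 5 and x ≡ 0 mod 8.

x ≡ 4 (mod 5) gives x ∈ {4, 9, 14, 19, 24}.
The first of these with x mod 8 = 0 is 24.

24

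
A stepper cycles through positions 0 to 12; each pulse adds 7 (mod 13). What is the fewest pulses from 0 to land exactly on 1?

13 = 1·7 + 6
7 = 1·6 + 1
6 = 6·1 + 0
Back-substituting gives 7·2 ≡ 1 (mod 13).

2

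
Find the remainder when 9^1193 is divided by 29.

Successive squares of 9 mod 29: 9^1≡9, 9^2≡23, 9^4≡7, 9^8≡20, 9^16≡23, 9^32≡7, 9^64≡20, 9^128≡23, 9^256≡7, 9^512≡20, 9^1024≡23.
1193 = 1 + 8 + 32 + 128 + 1024, so 9^1193 ≡ 9·20·7·23·23 ≡ 4 (mod 29).

4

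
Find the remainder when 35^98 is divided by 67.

Successive squares of 35 mod 67: 35^1≡35, 35^2≡19, 35^4≡26, 35^8≡6, 35^16≡36, 35^32≡23, 35^64≡60.
98 = 2 + 32 + 64, so 35^98 ≡ 19·23·60 ≡ 23 (mod 67).

23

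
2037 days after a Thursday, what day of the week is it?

2037 − 291·7 = 0, so 2037 ≡ 0 (mod 7).
Thursday + 0 days → Thursday.

Thursday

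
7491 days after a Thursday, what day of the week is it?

Friday

7491 − 1070·7 = 1, so 7491 ≡ 1 (mod 7).
Thursday + 1 day → Friday.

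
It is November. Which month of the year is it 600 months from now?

600 mod 12 = 0 (since 50·12 = 600).
November + 0 months → November.

November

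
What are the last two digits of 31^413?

Successive squares of 31 mod 100: 31^1≡31, 31^2≡61, 31^4≡21, 31^8≡41, 31^16≡81, 31^32≡61, 31^64≡21, 31^128≡41, 31^256≡81.
Since 413 = 1 + 4 + 8 + 16 + 128 + 256 in binary, 31^413 ≡ 31·21·41·81·41·81 ≡ 91 (mod 100).

91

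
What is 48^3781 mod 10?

Last digits of 8^n: 8, 4, 2, 6 (period 4).
3781 mod 4 = 1, so the last digit matches 8^1 = 8.

8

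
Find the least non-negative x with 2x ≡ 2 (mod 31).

1

The inverse of 2 mod 31 is 16 (since 2·16 = 32 ≡ 1).
Multiplying both sides by 16: x ≡ 16·2 = 32 ≡ 1 (mod 31).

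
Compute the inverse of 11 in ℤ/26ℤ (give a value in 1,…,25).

19

11·19 = 209 = 8·26 + 1, so 11⁻¹ ≡ 19 (mod 26).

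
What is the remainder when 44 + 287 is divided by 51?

25

287 = 5·51 + 32, so 287 mod 51 = 32.
(44 + 32) mod 51 = 25.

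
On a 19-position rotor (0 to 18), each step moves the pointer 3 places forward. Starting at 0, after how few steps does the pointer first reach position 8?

9

3⁻¹ ≡ 13 (mod 19) because 3·13 = 39 = 2·19 + 1.
Multiplying both sides by 13: x ≡ 13·8 = 104 ≡ 9 (mod 19).
Check: 3·9 = 27 = 1·19 + 8.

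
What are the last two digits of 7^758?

By repeated squaring mod 100: 7^1≡7, 7^2≡49, 7^4≡1, 7^8≡1, 7^16≡1, 7^32≡1, 7^64≡1, 7^128≡1, 7^256≡1, 7^512≡1.
758 = 2 + 4 + 16 + 32 + 64 + 128 + 512, so 7^758 ≡ 49·1·1·1·1·1·1 ≡ 49 (mod 100).

49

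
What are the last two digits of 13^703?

97

Square-and-reduce mod 100: 13^1≡13, 13^2≡69, 13^4≡61, 13^8≡21, 13^16≡41, 13^32≡81, 13^64≡61, 13^128≡21, 13^256≡41, 13^512≡81.
Since 703 = 1 + 2 + 4 + 8 + 16 + 32 + 128 + 512 in binary, 13^703 ≡ 13·69·61·21·41·81·21·81 ≡ 97 (mod 100).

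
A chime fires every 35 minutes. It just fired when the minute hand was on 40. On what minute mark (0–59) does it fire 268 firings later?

268·35 = 9380.
9380 mod 60 = 20 (since 156·60 = 9360).
(40 + 20) mod 60 = 0.

0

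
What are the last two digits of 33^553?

13

By repeated squaring mod 100: 33^1≡33, 33^2≡89, 33^4≡21, 33^8≡41, 33^16≡81, 33^32≡61, 33^64≡21, 33^128≡41, 33^256≡81, 33^512≡61.
Since 553 = 1 + 8 + 32 + 512 in binary, 33^553 ≡ 33·41·61·61 ≡ 13 (mod 100).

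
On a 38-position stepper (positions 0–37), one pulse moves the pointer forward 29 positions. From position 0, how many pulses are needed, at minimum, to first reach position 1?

29·21 = 609 = 16·38 + 1, so 29⁻¹ ≡ 21 (mod 38).

21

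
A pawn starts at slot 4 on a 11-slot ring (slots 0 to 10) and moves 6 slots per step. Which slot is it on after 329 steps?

329·6 = 1974.
1974 mod 11 = 5 (since 179·11 = 1969).
(4 + 5) mod 11 = 9.

9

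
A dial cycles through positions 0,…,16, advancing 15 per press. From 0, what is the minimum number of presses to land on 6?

14

15⁻¹ ≡ 8 (mod 17) because 15·8 = 120 = 7·17 + 1.
Multiplying both sides by 8: x ≡ 8·6 = 48 ≡ 14 (mod 17).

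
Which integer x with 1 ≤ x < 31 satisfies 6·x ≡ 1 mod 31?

31 = 5·6 + 1
6 = 6·1 + 0
Back-substituting gives 6·26 ≡ 1 (mod 31).

26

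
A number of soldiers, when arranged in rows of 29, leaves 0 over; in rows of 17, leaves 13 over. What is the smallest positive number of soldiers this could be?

x ≡ 13 (mod 17) gives x ∈ {13, 30, 47, 64, 81, 98, 115, 132, …}.
The first of these with x mod 29 = 0 is 319.

319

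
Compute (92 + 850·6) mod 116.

850·6 = 5100.
Dividing 5100 by 116 gives quotient 43 and remainder 112.
(92 + 112) mod 116 = 88.

88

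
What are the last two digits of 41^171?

41

By repeated squaring mod 100: 41^1≡41, 41^2≡81, 41^4≡61, 41^8≡21, 41^16≡41, 41^32≡81, 41^64≡61, 41^128≡21.
171 = 1 + 2 + 8 + 32 + 128, so 41^171 ≡ 41·81·21·81·21 ≡ 41 (mod 100).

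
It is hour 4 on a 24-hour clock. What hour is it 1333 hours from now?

Dividing 1333 by 24 gives quotient 55 and remainder 13.
(4 + 13) mod 24 = 17.

17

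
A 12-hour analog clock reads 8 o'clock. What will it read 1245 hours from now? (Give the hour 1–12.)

5

1245 = 103·12 + 9, so 1245 mod 12 = 9.
8 + 9 → 5 on a 12-hour dial.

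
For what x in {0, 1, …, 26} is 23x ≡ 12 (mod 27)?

The inverse of 23 mod 27 is 20 (since 23·20 = 460 ≡ 1).
Multiplying both sides by 20: x ≡ 20·12 = 240 ≡ 24 (mod 27).
Check: 23·24 = 552 = 20·27 + 12.

24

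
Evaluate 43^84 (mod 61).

9

Successive squares of 43 mod 61: 43^1≡43, 43^2≡19, 43^4≡56, 43^8≡25, 43^16≡15, 43^32≡42, 43^64≡56.
84 = 4 + 16 + 64, so 43^84 ≡ 56·15·56 ≡ 9 (mod 61).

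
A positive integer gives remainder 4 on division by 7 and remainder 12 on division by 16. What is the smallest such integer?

x ≡ 4 (mod 7) gives x ∈ {4, 11, 18, 25, 32, 39, 46, 53, …}.
The first of these with x mod 16 = 12 is 60.

60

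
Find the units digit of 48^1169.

Powers of 8 mod 10 repeat with period 4: 8, 4, 2, 6.
1169 mod 4 = 1, so the last digit matches 8^1 = 8.

8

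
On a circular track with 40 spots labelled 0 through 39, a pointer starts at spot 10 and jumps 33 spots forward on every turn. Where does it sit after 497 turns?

11

497·33 = 16401.
16401 mod 40 = 1 (since 410·40 = 16400).
(10 + 1) mod 40 = 11.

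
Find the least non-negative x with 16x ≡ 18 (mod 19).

16⁻¹ ≡ 6 (mod 19) because 16·6 = 96 = 5·19 + 1.
Multiplying both sides by 6: x ≡ 6·18 = 108 ≡ 13 (mod 19).

13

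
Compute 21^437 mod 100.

Square-and-reduce mod 100: 21^1≡21, 21^2≡41, 21^4≡81, 21^8≡61, 21^16≡21, 21^32≡41, 21^64≡81, 21^128≡61, 21^256≡21.
437 = 1 + 4 + 16 + 32 + 128 + 256, so 21^437 ≡ 21·81·21·41·61·21 ≡ 41 (mod 100).

41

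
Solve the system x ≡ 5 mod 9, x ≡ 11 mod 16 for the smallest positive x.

59

x ≡ 5 (mod 9) gives x ∈ {5, 14, 23, 32, 41, 50, 59}.
The first of these with x mod 16 = 11 is 59.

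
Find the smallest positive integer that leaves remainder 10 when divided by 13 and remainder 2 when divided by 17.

x ≡ 10 (mod 13) gives x ∈ {10, 23, 36}.
The first of these with x mod 17 = 2 is 36.

36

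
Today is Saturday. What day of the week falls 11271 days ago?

11271 = 1610·7 + 1, so 11271 mod 7 = 1.
Saturday − 1 day → Friday.

Friday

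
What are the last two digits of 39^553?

19

By repeated squaring mod 100: 39^1≡39, 39^2≡21, 39^4≡41, 39^8≡81, 39^16≡61, 39^32≡21, 39^64≡41, 39^128≡81, 39^256≡61, 39^512≡21.
Since 553 = 1 + 8 + 32 + 512 in binary, 39^553 ≡ 39·81·21·21 ≡ 19 (mod 100).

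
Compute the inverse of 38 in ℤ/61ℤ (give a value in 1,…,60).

53

61 = 1·38 + 23
38 = 1·23 + 15
23 = 1·15 + 8
15 = 1·8 + 7
8 = 1·7 + 1
7 = 7·1 + 0
Back-substituting gives 38·53 ≡ 1 (mod 61).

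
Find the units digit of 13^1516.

1

Powers of 3 mod 10 repeat with period 4: 3, 9, 7, 1.
1516 mod 4 = 0, so the last digit matches 3^4 = 1.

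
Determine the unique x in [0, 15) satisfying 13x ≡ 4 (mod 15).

13

The inverse of 13 mod 15 is 7 (since 13·7 = 91 ≡ 1).
Multiplying both sides by 7: x ≡ 7·4 = 28 ≡ 13 (mod 15).
Check: 13·13 = 169 = 11·15 + 4.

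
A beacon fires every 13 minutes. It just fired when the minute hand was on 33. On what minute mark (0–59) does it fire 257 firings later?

257·13 = 3341.
3341 mod 60 = 41 (since 55·60 = 3300).
(33 + 41) mod 60 = 14.

14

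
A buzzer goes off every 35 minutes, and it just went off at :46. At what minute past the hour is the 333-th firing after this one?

1

333·35 = 11655.
11655 − 194·60 = 15, so 11655 ≡ 15 (mod 60).
(46 + 15) mod 60 = 1.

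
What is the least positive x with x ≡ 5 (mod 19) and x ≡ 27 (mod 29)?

404

x ≡ 5 (mod 19) gives x ∈ {5, 24, 43, 62, 81, 100, 119, 138, …}.
The first of these with x mod 29 = 27 is 404.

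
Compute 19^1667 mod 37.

By repeated squaring mod 37: 19^1≡19, 19^2≡28, 19^4≡7, 19^8≡12, 19^16≡33, 19^32≡16, 19^64≡34, 19^128≡9, 19^256≡7, 19^512≡12, 19^1024≡33.
Since 1667 = 1 + 2 + 128 + 512 + 1024 in binary, 19^1667 ≡ 19·28·9·12·33 ≡ 20 (mod 37).

20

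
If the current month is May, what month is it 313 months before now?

April

Dividing 313 by 12 gives quotient 26 and remainder 1.
May − 1 month → April.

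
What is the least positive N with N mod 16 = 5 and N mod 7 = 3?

101

Since 7·7 ≡ 1 (mod 16), take x = 3 + 7·((5−3)·7 mod 16) = 3 + 7·14 = 101.
Check: 101 mod 16 = 5, 101 mod 7 = 3.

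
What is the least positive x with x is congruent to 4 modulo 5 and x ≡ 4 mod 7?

4

x ≡ 4 (mod 5) gives x ∈ {4}.
The first of these with x mod 7 = 4 is 4.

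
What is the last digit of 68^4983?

2

Last digits of 8^n: 8, 4, 2, 6 (period 4).
4983 leaves remainder 3 on division by 4, so 68^4983 ends in 2.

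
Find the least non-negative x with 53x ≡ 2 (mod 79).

6

53⁻¹ ≡ 3 (mod 79) because 53·3 = 159 = 2·79 + 1.
So x ≡ 3·2 = 6 ≡ 6 (mod 79).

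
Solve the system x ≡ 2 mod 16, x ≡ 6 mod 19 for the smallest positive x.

x ≡ 2 (mod 16) gives x ∈ {2, 18, 34, 50, 66, 82}.
The first of these with x mod 19 = 6 is 82.

82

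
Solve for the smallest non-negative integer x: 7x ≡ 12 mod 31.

The inverse of 7 mod 31 is 9 (since 7·9 = 63 ≡ 1).
Multiplying both sides by 9: x ≡ 9·12 = 108 ≡ 15 (mod 31).

15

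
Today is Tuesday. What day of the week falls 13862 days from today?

13862 = 1980·7 + 2, so 13862 mod 7 = 2.
Tuesday + 2 days → Thursday.

Thursday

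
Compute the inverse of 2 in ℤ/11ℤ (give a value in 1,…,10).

2·6 = 12 = 1·11 + 1, so 2⁻¹ ≡ 6 (mod 11).

6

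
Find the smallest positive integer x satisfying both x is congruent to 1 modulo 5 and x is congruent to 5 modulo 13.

Since 13·2 ≡ 1 (mod 5), take x = 5 + 13·((1−5)·2 mod 5) = 5 + 13·2 = 31.
Check: 31 mod 5 = 1, 31 mod 13 = 5.

31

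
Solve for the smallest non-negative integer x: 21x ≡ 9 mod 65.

The inverse of 21 mod 65 is 31 (since 21·31 = 651 ≡ 1).
Multiplying both sides by 31: x ≡ 31·9 = 279 ≡ 19 (mod 65).
Check: 21·19 = 399 = 6·65 + 9.

19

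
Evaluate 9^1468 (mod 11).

3

Successive squares of 9 mod 11: 9^1≡9, 9^2≡4, 9^4≡5, 9^8≡3, 9^16≡9, 9^32≡4, 9^64≡5, 9^128≡3, 9^256≡9, 9^512≡4, 9^1024≡5.
Since 1468 = 4 + 8 + 16 + 32 + 128 + 256 + 1024 in binary, 9^1468 ≡ 5·3·9·4·3·9·5 ≡ 3 (mod 11).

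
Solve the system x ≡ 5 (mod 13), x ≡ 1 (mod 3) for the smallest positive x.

31

x ≡ 1 (mod 3) gives x ∈ {1, 4, 7, 10, 13, 16, 19, 22, …}.
The first of these with x mod 13 = 5 is 31.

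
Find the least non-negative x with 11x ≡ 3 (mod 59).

11⁻¹ ≡ 43 (mod 59) because 11·43 = 473 = 8·59 + 1.
Multiplying both sides by 43: x ≡ 43·3 = 129 ≡ 11 (mod 59).

11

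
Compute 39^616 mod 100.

61

Square-and-reduce mod 100: 39^1≡39, 39^2≡21, 39^4≡41, 39^8≡81, 39^16≡61, 39^32≡21, 39^64≡41, 39^128≡81, 39^256≡61, 39^512≡21.
Since 616 = 8 + 32 + 64 + 512 in binary, 39^616 ≡ 81·21·41·21 ≡ 61 (mod 100).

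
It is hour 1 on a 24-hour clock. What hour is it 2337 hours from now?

10

Dividing 2337 by 24 gives quotient 97 and remainder 9.
(1 + 9) mod 24 = 10.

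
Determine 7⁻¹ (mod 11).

7·8 = 56 = 5·11 + 1, so 7⁻¹ ≡ 8 (mod 11).

8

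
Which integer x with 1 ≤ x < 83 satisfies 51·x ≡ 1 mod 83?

70

83 = 1·51 + 32
51 = 1·32 + 19
32 = 1·19 + 13
19 = 1·13 + 6
13 = 2·6 + 1
6 = 6·1 + 0
Back-substituting gives 51·70 ≡ 1 (mod 83).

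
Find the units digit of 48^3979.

Last digits of 8^n: 8, 4, 2, 6 (period 4).
3979 mod 4 = 3, so the last digit matches 8^3 = 2.

2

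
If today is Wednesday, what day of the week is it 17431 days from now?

Thursday

17431 − 2490·7 = 1, so 17431 ≡ 1 (mod 7).
Wednesday + 1 day → Thursday.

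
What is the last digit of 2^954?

4

Powers of 2 mod 10 repeat with period 4: 2, 4, 8, 6.
954 mod 4 = 2, so the last digit matches 2^2 = 4.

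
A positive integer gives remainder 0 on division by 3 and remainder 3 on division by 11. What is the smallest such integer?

x ≡ 0 (mod 3) gives x ∈ {0, 3}.
The first of these with x mod 11 = 3 is 3.

3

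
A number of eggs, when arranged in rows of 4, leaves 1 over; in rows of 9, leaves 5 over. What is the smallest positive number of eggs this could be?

x ≡ 1 (mod 4) gives x ∈ {1, 5}.
The first of these with x mod 9 = 5 is 5.

5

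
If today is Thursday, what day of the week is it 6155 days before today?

Tuesday

6155 − 879·7 = 2, so 6155 ≡ 2 (mod 7).
Thursday − 2 days → Tuesday.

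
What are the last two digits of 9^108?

Successive squares of 9 mod 100: 9^1≡9, 9^2≡81, 9^4≡61, 9^8≡21, 9^16≡41, 9^32≡81, 9^64≡61.
Since 108 = 4 + 8 + 32 + 64 in binary, 9^108 ≡ 61·21·81·61 ≡ 21 (mod 100).

21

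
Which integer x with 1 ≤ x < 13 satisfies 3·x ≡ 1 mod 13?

9

3·9 = 27 = 2·13 + 1, so 3⁻¹ ≡ 9 (mod 13).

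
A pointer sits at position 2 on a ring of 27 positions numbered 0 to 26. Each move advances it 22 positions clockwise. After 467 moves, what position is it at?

467·22 = 10274.
Dividing 10274 by 27 gives quotient 380 and remainder 14.
(2 + 14) mod 27 = 16.

16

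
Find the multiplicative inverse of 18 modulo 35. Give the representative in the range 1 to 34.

35 = 1·18 + 17
18 = 1·17 + 1
17 = 17·1 + 0
Back-substituting gives 18·2 ≡ 1 (mod 35).

2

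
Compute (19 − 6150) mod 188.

73

6150 − 32·188 = 134, so 6150 ≡ 134 (mod 188).
(19 − 134) mod 188 = 73.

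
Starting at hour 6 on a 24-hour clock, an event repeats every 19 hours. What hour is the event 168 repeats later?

6

168·19 = 3192.
3192 mod 24 = 0 (since 133·24 = 3192).
(6 + 0) mod 24 = 6.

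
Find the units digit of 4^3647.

Last digits of 4^n: 4, 6 (period 2).
3647 leaves remainder 1 on division by 2, so 4^3647 ends in 4.

4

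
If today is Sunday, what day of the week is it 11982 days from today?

11982 − 1711·7 = 5, so 11982 ≡ 5 (mod 7).
Sunday + 5 days → Friday.

Friday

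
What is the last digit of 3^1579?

7

Last digits of 3^n: 3, 9, 7, 1 (period 4).
1579 leaves remainder 3 on division by 4, so 3^1579 ends in 7.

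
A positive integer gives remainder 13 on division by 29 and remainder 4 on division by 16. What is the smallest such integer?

100

x ≡ 4 (mod 16) gives x ∈ {4, 20, 36, 52, 68, 84, 100}.
The first of these with x mod 29 = 13 is 100.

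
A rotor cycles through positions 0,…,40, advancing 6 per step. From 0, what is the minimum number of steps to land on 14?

6⁻¹ ≡ 7 (mod 41) because 6·7 = 42 = 1·41 + 1.
So x ≡ 7·14 = 98 ≡ 16 (mod 41).

16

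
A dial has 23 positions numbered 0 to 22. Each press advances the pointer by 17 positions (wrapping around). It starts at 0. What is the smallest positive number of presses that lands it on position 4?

The inverse of 17 mod 23 is 19 (since 17·19 = 323 ≡ 1).
Multiplying both sides by 19: x ≡ 19·4 = 76 ≡ 7 (mod 23).
Check: 17·7 = 119 = 5·23 + 4.

7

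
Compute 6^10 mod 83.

12

Successive squares of 6 mod 83: 6^1≡6, 6^2≡36, 6^4≡51, 6^8≡28.
10 = 2 + 8, so 6^10 ≡ 36·28 ≡ 12 (mod 83).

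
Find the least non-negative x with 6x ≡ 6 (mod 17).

6⁻¹ ≡ 3 (mod 17) because 6·3 = 18 = 1·17 + 1.
So x ≡ 3·6 = 18 ≡ 1 (mod 17).

1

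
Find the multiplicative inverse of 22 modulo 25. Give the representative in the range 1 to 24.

22·8 = 176 = 7·25 + 1, so 22⁻¹ ≡ 8 (mod 25).

8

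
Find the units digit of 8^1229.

Last digits of 8^n: 8, 4, 2, 6 (period 4).
1229 leaves remainder 1 on division by 4, so 8^1229 ends in 8.

8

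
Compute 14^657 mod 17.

Square-and-reduce mod 17: 14^1≡14, 14^2≡9, 14^4≡13, 14^8≡16, 14^16≡1, 14^32≡1, 14^64≡1, 14^128≡1, 14^256≡1, 14^512≡1.
Since 657 = 1 + 16 + 128 + 512 in binary, 14^657 ≡ 14·1·1·1 ≡ 14 (mod 17).

14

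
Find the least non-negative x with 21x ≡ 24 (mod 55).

The inverse of 21 mod 55 is 21 (since 21·21 = 441 ≡ 1).
Multiplying both sides by 21: x ≡ 21·24 = 504 ≡ 9 (mod 55).

9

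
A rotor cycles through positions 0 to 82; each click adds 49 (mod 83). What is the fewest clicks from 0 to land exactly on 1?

83 = 1·49 + 34
49 = 1·34 + 15
34 = 2·15 + 4
15 = 3·4 + 3
4 = 1·3 + 1
3 = 3·1 + 0
Back-substituting gives 49·61 ≡ 1 (mod 83).

61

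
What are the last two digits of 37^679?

Successive squares of 37 mod 100: 37^1≡37, 37^2≡69, 37^4≡61, 37^8≡21, 37^16≡41, 37^32≡81, 37^64≡61, 37^128≡21, 37^256≡41, 37^512≡81.
679 = 1 + 2 + 4 + 32 + 128 + 512, so 37^679 ≡ 37·69·61·81·21·81 ≡ 73 (mod 100).

73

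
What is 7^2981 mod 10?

7

Powers of 7 mod 10 repeat with period 4: 7, 9, 3, 1.
2981 mod 4 = 1, so the last digit matches 7^1 = 7.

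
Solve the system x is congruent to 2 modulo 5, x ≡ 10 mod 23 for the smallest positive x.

102

x ≡ 2 (mod 5) gives x ∈ {2, 7, 12, 17, 22, 27, 32, 37, …}.
The first of these with x mod 23 = 10 is 102.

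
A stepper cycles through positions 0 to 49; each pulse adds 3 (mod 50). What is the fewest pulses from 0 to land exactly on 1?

17

3·17 = 51 = 1·50 + 1, so 3⁻¹ ≡ 17 (mod 50).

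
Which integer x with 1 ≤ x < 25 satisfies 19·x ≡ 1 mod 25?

4

19·4 = 76 = 3·25 + 1, so 19⁻¹ ≡ 4 (mod 25).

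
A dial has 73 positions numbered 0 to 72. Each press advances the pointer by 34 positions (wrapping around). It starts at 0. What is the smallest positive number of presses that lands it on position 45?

The inverse of 34 mod 73 is 58 (since 34·58 = 1972 ≡ 1).
So x ≡ 58·45 = 2610 ≡ 55 (mod 73).

55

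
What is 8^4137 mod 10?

The units digit of 8^n cycles with period 4: 8, 4, 2, 6, …
4137 leaves remainder 1 on division by 4, so 8^4137 ends in 8.

8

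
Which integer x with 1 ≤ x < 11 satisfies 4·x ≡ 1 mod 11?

3

4·3 = 12 = 1·11 + 1, so 4⁻¹ ≡ 3 (mod 11).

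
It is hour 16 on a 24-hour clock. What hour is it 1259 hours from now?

1259 − 52·24 = 11, so 1259 ≡ 11 (mod 24).
(16 + 11) mod 24 = 3.

3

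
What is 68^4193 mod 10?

8

Powers of 8 mod 10 repeat with period 4: 8, 4, 2, 6.
4193 leaves remainder 1 on division by 4, so 68^4193 ends in 8.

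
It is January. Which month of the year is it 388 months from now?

388 − 32·12 = 4, so 388 ≡ 4 (mod 12).
January + 4 months → May.

May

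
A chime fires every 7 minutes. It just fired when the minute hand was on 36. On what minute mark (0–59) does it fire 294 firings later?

54

294·7 = 2058.
Dividing 2058 by 60 gives quotient 34 and remainder 18.
(36 + 18) mod 60 = 54.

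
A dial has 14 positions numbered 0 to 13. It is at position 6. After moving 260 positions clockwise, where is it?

260 = 18·14 + 8, so 260 mod 14 = 8.
(6 + 8) mod 14 = 0.

0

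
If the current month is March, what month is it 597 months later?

December

597 − 49·12 = 9, so 597 ≡ 9 (mod 12).
March + 9 months → December.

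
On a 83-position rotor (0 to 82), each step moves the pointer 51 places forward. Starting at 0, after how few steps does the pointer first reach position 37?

The inverse of 51 mod 83 is 70 (since 51·70 = 3570 ≡ 1).
Multiplying both sides by 70: x ≡ 70·37 = 2590 ≡ 17 (mod 83).

17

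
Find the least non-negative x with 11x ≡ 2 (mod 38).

14

11⁻¹ ≡ 7 (mod 38) because 11·7 = 77 = 2·38 + 1.
Multiplying both sides by 7: x ≡ 7·2 = 14 ≡ 14 (mod 38).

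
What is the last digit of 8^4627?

2

The units digit of 8^n cycles with period 4: 8, 4, 2, 6, …
4627 mod 4 = 3, so the last digit matches 8^3 = 2.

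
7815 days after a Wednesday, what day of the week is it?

7815 = 1116·7 + 3, so 7815 mod 7 = 3.
Wednesday + 3 days → Saturday.

Saturday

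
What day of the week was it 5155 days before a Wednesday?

Sunday

5155 = 736·7 + 3, so 5155 mod 7 = 3.
Wednesday − 3 days → Sunday.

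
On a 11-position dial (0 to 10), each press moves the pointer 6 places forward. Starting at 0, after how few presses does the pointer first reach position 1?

2

6⁻¹ ≡ 2 (mod 11) because 6·2 = 12 = 1·11 + 1.
Multiplying both sides by 2: x ≡ 2·1 = 2 ≡ 2 (mod 11).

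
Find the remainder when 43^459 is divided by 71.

Successive squares of 43 mod 71: 43^1≡43, 43^2≡3, 43^4≡9, 43^8≡10, 43^16≡29, 43^32≡60, 43^64≡50, 43^128≡15, 43^256≡12.
459 = 1 + 2 + 8 + 64 + 128 + 256, so 43^459 ≡ 43·3·10·50·15·12 ≡ 9 (mod 71).

9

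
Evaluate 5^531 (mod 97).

69

By repeated squaring mod 97: 5^1≡5, 5^2≡25, 5^4≡43, 5^8≡6, 5^16≡36, 5^32≡35, 5^64≡61, 5^128≡35, 5^256≡61, 5^512≡35.
531 = 1 + 2 + 16 + 512, so 5^531 ≡ 5·25·36·35 ≡ 69 (mod 97).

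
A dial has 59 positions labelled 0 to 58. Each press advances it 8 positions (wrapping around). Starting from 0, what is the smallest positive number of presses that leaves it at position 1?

59 = 7·8 + 3
8 = 2·3 + 2
3 = 1·2 + 1
2 = 2·1 + 0
Back-substituting gives 8·37 ≡ 1 (mod 59).

37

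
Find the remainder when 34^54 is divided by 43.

16

Square-and-reduce mod 43: 34^1≡34, 34^2≡38, 34^4≡25, 34^8≡23, 34^16≡13, 34^32≡40.
Since 54 = 2 + 4 + 16 + 32 in binary, 34^54 ≡ 38·25·13·40 ≡ 16 (mod 43).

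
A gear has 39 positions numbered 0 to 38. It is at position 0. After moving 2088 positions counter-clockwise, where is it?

18

Dividing 2088 by 39 gives quotient 53 and remainder 21.
(0 − 21) mod 39 = 18.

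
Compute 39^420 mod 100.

1

By repeated squaring mod 100: 39^1≡39, 39^2≡21, 39^4≡41, 39^8≡81, 39^16≡61, 39^32≡21, 39^64≡41, 39^128≡81, 39^256≡61.
Since 420 = 4 + 32 + 128 + 256 in binary, 39^420 ≡ 41·21·81·61 ≡ 1 (mod 100).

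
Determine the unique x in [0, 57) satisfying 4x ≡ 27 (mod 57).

4⁻¹ ≡ 43 (mod 57) because 4·43 = 172 = 3·57 + 1.
So x ≡ 43·27 = 1161 ≡ 21 (mod 57).

21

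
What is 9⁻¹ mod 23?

9·18 = 162 = 7·23 + 1, so 9⁻¹ ≡ 18 (mod 23).

18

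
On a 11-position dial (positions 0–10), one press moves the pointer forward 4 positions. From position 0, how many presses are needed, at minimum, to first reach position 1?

3

4·3 = 12 = 1·11 + 1, so 4⁻¹ ≡ 3 (mod 11).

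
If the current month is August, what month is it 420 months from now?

August

420 mod 12 = 0 (since 35·12 = 420).
August + 0 months → August.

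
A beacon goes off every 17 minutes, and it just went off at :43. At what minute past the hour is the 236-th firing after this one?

35

236·17 = 4012.
4012 = 66·60 + 52, so 4012 mod 60 = 52.
(43 + 52) mod 60 = 35.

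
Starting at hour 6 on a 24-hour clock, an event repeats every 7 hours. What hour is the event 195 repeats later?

195·7 = 1365.
1365 mod 24 = 21 (since 56·24 = 1344).
(6 + 21) mod 24 = 3.

3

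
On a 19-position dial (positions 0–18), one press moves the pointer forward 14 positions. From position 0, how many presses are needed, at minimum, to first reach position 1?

19 = 1·14 + 5
14 = 2·5 + 4
5 = 1·4 + 1
4 = 4·1 + 0
Back-substituting gives 14·15 ≡ 1 (mod 19).

15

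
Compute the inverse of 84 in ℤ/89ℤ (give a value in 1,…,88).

84·71 = 5964 = 67·89 + 1, so 84⁻¹ ≡ 71 (mod 89).

71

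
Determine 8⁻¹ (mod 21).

8

8·8 = 64 = 3·21 + 1, so 8⁻¹ ≡ 8 (mod 21).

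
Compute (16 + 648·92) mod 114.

648·92 = 59616.
59616 mod 114 = 108 (since 522·114 = 59508).
(16 + 108) mod 114 = 10.

10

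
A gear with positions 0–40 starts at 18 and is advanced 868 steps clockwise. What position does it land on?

868 mod 41 = 7 (since 21·41 = 861).
(18 + 7) mod 41 = 25.

25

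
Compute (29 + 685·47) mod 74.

34

685·47 = 32195.
32195 = 435·74 + 5, so 32195 mod 74 = 5.
(29 + 5) mod 74 = 34.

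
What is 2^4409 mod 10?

The units digit of 2^n cycles with period 4: 2, 4, 8, 6, …
4409 mod 4 = 1, so the last digit matches 2^1 = 2.

2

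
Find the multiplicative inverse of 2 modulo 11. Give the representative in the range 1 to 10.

6

2·6 = 12 = 1·11 + 1, so 2⁻¹ ≡ 6 (mod 11).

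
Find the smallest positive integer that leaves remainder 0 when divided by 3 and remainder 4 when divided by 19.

Since 19·1 ≡ 1 (mod 3), take x = 4 + 19·((0−4)·1 mod 3) = 4 + 19·2 = 42.
Check: 42 mod 3 = 0, 42 mod 19 = 4.

42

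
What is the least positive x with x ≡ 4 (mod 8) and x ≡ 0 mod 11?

x ≡ 4 (mod 8) gives x ∈ {4, 12, 20, 28, 36, 44}.
The first of these with x mod 11 = 0 is 44.

44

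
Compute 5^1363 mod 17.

6

By repeated squaring mod 17: 5^1≡5, 5^2≡8, 5^4≡13, 5^8≡16, 5^16≡1, 5^32≡1, 5^64≡1, 5^128≡1, 5^256≡1, 5^512≡1, 5^1024≡1.
Since 1363 = 1 + 2 + 16 + 64 + 256 + 1024 in binary, 5^1363 ≡ 5·8·1·1·1·1 ≡ 6 (mod 17).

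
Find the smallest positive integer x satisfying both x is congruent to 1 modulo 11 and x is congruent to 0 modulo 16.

144

Since 16·9 ≡ 1 (mod 11), take x = 0 + 16·((1−0)·9 mod 11) = 0 + 16·9 = 144.
Check: 144 mod 11 = 1, 144 mod 16 = 0.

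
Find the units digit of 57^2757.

7

Powers of 7 mod 10 repeat with period 4: 7, 9, 3, 1.
2757 mod 4 = 1, so the last digit matches 7^1 = 7.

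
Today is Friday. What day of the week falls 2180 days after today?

Dividing 2180 by 7 gives quotient 311 and remainder 3.
Friday + 3 days → Monday.

Monday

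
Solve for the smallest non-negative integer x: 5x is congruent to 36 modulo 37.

22

5⁻¹ ≡ 15 (mod 37) because 5·15 = 75 = 2·37 + 1.
Multiplying both sides by 15: x ≡ 15·36 = 540 ≡ 22 (mod 37).
Check: 5·22 = 110 = 2·37 + 36.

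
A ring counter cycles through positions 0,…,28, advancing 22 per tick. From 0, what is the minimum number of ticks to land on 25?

13

22⁻¹ ≡ 4 (mod 29) because 22·4 = 88 = 3·29 + 1.
So x ≡ 4·25 = 100 ≡ 13 (mod 29).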